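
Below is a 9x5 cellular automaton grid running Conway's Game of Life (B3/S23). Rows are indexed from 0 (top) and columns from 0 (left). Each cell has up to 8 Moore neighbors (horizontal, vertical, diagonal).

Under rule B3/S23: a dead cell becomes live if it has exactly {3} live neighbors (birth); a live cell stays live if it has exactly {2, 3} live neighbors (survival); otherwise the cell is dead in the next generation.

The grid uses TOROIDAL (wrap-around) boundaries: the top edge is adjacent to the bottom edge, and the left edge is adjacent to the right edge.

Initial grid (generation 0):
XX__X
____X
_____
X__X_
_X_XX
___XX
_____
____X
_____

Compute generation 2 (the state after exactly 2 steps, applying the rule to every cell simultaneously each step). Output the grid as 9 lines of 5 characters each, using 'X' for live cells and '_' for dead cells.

Answer: X__XX
___XX
X___X
___XX
X____
X_X__
X_X__
___XX
X___X

Derivation:
Simulating step by step:
Generation 0 (given above): 12 live cells
Generation 1: 14 live cells
X___X
____X
____X
X_XX_
_____
X_XXX
___XX
_____
____X
Generation 2: 18 live cells
(generation 2 grid is the final answer)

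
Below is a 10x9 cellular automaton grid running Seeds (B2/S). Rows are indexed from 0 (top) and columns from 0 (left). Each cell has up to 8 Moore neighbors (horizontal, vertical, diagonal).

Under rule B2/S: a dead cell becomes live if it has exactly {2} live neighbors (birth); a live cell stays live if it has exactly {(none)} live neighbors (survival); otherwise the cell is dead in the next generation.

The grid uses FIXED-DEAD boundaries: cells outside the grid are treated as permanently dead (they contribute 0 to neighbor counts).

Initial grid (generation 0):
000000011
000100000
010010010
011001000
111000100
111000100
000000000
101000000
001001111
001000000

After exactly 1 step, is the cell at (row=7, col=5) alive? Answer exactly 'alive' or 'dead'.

Simulating step by step:
Generation 0 (given above): 25 live cells
Generation 1: 20 live cells
000000000
001010100
100001100
000010010
000000010
000101010
000100000
000101001
000000000
010101001

Cell (7,5) at generation 1: 1 -> alive

Answer: alive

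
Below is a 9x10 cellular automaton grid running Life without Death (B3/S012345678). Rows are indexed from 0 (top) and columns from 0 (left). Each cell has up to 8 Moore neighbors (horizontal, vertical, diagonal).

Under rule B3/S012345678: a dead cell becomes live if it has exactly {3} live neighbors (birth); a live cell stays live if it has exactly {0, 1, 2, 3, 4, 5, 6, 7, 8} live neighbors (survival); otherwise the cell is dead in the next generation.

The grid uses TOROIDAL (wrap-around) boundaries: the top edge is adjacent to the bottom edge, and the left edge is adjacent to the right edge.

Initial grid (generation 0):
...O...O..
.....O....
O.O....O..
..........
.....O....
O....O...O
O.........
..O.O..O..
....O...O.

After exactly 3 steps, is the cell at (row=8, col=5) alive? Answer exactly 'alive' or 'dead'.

Simulating step by step:
Generation 0 (given above): 16 live cells
Generation 1: 22 live cells
...OO..O..
.....OO...
O.O....O..
..........
.....O....
O....O...O
OO.......O
..OOO..O..
....O..OO.
Generation 2: 38 live cells
...OO..OO.
...OOOOO..
O.O...OO..
..........
.....O....
OO...O...O
OOOOO...OO
OOOOO..O.O
..O.OOOOO.
Generation 3: 48 live cells
..OOO..OO.
..OOOOOO..
O.OOO.OO..
......O...
O....O....
OO.O.O..OO
OOOOOO..OO
OOOOO..O.O
O.O.OOOOO.

Cell (8,5) at generation 3: 1 -> alive

Answer: alive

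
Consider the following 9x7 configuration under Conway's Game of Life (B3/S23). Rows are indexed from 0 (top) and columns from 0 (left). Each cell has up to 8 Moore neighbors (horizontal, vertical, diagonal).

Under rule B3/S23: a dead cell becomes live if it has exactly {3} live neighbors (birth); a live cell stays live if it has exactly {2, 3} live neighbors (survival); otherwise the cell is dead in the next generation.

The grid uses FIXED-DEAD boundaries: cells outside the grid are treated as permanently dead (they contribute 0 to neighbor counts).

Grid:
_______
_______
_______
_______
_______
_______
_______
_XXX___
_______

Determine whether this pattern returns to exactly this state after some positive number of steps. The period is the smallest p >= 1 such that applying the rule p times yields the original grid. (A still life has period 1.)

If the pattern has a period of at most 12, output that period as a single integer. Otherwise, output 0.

Simulating and comparing each generation to the original:
Gen 0 (original, given above): 3 live cells
Gen 1: 3 live cells, differs from original
Gen 2: 3 live cells, MATCHES original -> period = 2

Answer: 2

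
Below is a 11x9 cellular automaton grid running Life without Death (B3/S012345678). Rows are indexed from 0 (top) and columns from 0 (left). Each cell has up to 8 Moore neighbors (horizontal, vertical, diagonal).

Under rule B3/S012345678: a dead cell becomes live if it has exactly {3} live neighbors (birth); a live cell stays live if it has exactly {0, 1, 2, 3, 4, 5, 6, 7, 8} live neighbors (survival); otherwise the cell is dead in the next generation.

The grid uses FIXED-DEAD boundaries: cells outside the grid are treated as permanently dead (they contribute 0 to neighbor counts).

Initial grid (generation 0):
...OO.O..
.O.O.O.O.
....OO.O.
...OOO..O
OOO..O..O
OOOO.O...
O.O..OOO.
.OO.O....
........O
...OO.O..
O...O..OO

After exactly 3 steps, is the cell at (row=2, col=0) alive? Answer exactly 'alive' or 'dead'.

Answer: alive

Derivation:
Simulating step by step:
Generation 0 (given above): 40 live cells
Generation 1: 61 live cells
..OOOOO..
.OOO.O.O.
..O.OO.OO
.OOOOO.OO
OOO..OO.O
OOOO.O.O.
O.O..OOO.
.OOOOOOO.
..O.OO..O
...OOOO.O
O..OOO.OO
Generation 2: 69 live cells
.OOOOOO..
.OOO.O.OO
..O.OO.OO
OOOOOO.OO
OOO..OO.O
OOOO.O.OO
O.O..OOOO
.OOOOOOOO
.OO.OO..O
..OOOOO.O
O..OOO.OO
Generation 3: 73 live cells
.OOOOOOO.
.OOO.O.OO
O.O.OO.OO
OOOOOO.OO
OOO..OO.O
OOOO.O.OO
O.O..OOOO
OOOOOOOOO
.OO.OO..O
..OOOOO.O
O.OOOO.OO

Cell (2,0) at generation 3: 1 -> alive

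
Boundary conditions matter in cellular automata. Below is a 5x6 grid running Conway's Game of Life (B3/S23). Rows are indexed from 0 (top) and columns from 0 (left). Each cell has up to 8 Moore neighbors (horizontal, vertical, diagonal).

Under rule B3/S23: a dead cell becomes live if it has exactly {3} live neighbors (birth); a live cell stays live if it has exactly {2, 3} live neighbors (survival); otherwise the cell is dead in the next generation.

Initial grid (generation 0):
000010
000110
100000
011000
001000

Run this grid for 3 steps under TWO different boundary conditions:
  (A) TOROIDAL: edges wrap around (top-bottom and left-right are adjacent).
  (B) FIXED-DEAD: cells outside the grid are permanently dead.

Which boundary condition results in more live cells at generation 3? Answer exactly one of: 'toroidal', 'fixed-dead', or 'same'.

Answer: toroidal

Derivation:
Under TOROIDAL boundary, generation 3:
100010
000001
110001
101000
100000
Population = 9

Under FIXED-DEAD boundary, generation 3:
000000
000110
000000
101000
010000
Population = 5

Comparison: toroidal=9, fixed-dead=5 -> toroidal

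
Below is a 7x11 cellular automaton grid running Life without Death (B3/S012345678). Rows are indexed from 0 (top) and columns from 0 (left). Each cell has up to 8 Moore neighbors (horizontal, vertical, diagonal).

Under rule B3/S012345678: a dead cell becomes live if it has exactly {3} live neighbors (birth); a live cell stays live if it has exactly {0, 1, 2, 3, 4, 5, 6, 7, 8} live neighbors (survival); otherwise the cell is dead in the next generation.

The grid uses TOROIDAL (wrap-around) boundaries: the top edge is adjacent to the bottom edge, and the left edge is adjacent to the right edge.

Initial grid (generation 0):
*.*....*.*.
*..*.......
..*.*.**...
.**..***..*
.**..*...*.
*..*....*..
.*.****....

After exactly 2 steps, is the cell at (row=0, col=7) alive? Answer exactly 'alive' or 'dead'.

Answer: alive

Derivation:
Simulating step by step:
Generation 0 (given above): 28 live cells
Generation 1: 50 live cells
*.*..***.**
*.**..***.*
*.*.*.**...
***.*****.*
.*****.****
*..*..*.*..
**.******.*
Generation 2: 51 live cells
*.*..***.**
*.***.***.*
*.*.*.**...
***.*****.*
.*****.****
*..*..*.*..
**.******.*

Cell (0,7) at generation 2: 1 -> alive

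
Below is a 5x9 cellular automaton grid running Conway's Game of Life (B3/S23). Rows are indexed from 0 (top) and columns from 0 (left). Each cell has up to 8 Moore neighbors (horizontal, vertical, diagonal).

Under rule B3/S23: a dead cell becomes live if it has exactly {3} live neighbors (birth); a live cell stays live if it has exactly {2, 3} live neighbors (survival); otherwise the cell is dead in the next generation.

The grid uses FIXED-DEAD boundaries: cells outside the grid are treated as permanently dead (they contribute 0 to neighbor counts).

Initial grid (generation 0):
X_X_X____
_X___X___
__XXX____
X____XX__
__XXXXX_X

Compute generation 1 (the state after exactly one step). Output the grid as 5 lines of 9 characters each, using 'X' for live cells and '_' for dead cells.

Answer: _X_______
_X___X___
_XXXX_X__
_X____XX_
___XX_XX_

Derivation:
Simulating step by step:
Generation 0 (given above): 17 live cells
Generation 1: 15 live cells
(generation 1 grid is the final answer)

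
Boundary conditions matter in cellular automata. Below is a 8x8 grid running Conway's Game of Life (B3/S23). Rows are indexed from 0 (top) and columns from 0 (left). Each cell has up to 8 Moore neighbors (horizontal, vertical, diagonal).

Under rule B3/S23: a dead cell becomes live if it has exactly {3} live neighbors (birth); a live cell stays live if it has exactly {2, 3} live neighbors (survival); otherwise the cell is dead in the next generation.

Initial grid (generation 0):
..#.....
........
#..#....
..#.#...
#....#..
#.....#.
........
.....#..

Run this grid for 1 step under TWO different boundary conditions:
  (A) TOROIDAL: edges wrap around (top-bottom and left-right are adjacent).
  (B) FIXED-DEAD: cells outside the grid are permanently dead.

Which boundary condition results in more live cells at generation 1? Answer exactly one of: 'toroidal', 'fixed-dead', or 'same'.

Under TOROIDAL boundary, generation 1:
........
........
...#....
.#.##...
.#...#.#
.......#
........
........
Population = 8

Under FIXED-DEAD boundary, generation 1:
........
........
...#....
.#.##...
.#...#..
........
........
........
Population = 6

Comparison: toroidal=8, fixed-dead=6 -> toroidal

Answer: toroidal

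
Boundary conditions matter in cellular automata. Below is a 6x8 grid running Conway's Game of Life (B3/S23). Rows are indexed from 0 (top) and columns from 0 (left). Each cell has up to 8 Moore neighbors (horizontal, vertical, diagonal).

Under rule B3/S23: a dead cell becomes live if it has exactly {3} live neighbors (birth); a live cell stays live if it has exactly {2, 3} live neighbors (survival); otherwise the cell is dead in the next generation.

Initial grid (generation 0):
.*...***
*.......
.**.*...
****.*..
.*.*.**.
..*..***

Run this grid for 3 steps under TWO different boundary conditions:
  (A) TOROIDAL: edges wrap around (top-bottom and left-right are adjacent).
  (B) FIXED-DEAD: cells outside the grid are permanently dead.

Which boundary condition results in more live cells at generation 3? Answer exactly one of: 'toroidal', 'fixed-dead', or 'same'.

Answer: toroidal

Derivation:
Under TOROIDAL boundary, generation 3:
..*.**.*
.*..*...
.*.*....
*.****..
.***....
***.....
Population = 19

Under FIXED-DEAD boundary, generation 3:
.....**.
....*.*.
....*...
..*****.
..**...*
..***...
Population = 16

Comparison: toroidal=19, fixed-dead=16 -> toroidal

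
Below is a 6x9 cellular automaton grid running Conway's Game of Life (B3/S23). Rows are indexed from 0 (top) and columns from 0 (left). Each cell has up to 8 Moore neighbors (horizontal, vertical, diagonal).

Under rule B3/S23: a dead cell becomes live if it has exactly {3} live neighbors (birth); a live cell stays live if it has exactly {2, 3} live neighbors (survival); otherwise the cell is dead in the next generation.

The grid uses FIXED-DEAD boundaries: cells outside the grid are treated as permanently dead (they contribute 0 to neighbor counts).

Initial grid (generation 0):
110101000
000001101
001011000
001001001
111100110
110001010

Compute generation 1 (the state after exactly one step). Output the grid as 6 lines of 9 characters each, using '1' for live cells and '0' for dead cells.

Answer: 000011100
011100100
000110010
000001010
100111011
100000010

Derivation:
Simulating step by step:
Generation 0 (given above): 23 live cells
Generation 1: 20 live cells
(generation 1 grid is the final answer)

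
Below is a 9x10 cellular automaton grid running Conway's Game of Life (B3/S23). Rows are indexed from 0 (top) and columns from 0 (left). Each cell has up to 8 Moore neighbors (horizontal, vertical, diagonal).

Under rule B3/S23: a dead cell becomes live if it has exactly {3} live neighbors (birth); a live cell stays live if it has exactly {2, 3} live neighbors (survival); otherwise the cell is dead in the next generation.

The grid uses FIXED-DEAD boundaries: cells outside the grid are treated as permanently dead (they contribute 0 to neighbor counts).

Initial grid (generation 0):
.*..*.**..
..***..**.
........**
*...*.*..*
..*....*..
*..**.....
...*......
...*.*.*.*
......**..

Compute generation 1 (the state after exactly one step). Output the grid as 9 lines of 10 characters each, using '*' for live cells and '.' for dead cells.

Answer: ..*.*****.
..*****..*
....**...*
.......*.*
.*..**....
..***.....
..**......
....*..**.
......***.

Derivation:
Simulating step by step:
Generation 0 (given above): 27 live cells
Generation 1: 31 live cells
(generation 1 grid is the final answer)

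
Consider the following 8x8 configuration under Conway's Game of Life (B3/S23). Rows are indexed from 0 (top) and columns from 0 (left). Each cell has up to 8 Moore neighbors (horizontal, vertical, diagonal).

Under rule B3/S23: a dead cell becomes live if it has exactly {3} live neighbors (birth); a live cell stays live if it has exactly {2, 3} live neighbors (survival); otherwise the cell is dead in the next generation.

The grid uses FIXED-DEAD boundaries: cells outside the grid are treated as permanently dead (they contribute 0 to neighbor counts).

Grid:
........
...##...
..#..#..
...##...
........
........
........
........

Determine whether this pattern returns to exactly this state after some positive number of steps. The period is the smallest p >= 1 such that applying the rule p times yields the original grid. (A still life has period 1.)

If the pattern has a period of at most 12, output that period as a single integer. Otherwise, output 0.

Answer: 1

Derivation:
Simulating and comparing each generation to the original:
Gen 0 (original, given above): 6 live cells
Gen 1: 6 live cells, MATCHES original -> period = 1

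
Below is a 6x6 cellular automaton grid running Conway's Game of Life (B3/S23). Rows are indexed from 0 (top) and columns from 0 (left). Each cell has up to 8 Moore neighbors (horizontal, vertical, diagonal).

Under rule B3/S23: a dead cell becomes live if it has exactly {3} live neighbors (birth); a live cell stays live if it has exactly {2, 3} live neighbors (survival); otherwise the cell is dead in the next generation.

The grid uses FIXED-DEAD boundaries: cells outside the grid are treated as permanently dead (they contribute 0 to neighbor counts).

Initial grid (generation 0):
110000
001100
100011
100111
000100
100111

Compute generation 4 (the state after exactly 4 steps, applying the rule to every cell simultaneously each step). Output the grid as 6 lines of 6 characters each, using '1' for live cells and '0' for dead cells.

Simulating step by step:
Generation 0 (given above): 16 live cells
Generation 1: 14 live cells
011000
101110
011001
000101
001000
000110
Generation 2: 11 live cells
011000
100010
010001
010110
001000
000100
Generation 3: 13 live cells
010000
101000
111101
010110
001010
000000
Generation 4: 8 live cells
(generation 4 grid is the final answer)

Answer: 010000
100100
100000
100001
001010
000000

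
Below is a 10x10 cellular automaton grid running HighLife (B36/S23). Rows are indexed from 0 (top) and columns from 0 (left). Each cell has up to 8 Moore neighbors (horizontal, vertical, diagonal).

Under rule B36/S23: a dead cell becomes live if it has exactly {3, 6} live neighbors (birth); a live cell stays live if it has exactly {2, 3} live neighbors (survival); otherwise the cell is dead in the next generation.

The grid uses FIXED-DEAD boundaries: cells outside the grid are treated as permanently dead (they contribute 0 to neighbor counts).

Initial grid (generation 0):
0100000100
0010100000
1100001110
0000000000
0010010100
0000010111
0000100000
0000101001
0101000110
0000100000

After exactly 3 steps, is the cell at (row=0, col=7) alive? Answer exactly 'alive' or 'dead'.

Simulating step by step:
Generation 0 (given above): 25 live cells
Generation 1: 27 live cells
0000000000
1010001010
0100000100
0100000010
0000000100
0000110110
0000101101
0001110110
0001110110
0000000000
Generation 2: 23 live cells
0000000000
0100000100
1110000110
0000000110
0000001100
0000110000
0000010011
0000001001
0001010110
0000100000
Generation 3: 33 live cells
0000000000
1110000110
1110001000
0100000000
0000011110
0000110110
0000111011
0000111001
0000111110
0000100000

Cell (0,7) at generation 3: 0 -> dead

Answer: dead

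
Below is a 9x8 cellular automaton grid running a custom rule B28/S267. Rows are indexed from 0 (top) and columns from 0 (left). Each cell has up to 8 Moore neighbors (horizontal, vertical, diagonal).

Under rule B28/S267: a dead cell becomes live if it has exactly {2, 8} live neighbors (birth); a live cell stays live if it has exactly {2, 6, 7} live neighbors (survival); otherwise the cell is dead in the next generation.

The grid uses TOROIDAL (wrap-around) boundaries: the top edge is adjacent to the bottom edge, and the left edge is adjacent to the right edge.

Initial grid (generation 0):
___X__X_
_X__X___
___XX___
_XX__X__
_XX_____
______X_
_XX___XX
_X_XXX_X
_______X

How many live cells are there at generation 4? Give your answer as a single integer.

Answer: 21

Derivation:
Simulating step by step:
Generation 0 (given above): 22 live cells
Generation 1: 20 live cells
X_X_XX_X
________
X_______
X_______
X__X_XX_
___X_XX_
_X______
_X_XXX__
_______X
Generation 2: 22 live cells
XX_X___X
___XXXX_
_X_____X
X___XXX_
_XX_____
XX______
X_______
____X_X_
_______X
Generation 3: 21 live cells
___X____
___X_X__
__X_____
___X_XX_
__XXX_X_
_______X
X____X__
X____X__
_XXXXX__
Generation 4: 21 live cells
_X____X_
___X____
__X_____
_X____XX
__X_____
XXX____X
XX__X___
X______X
XX___XX_
Population at generation 4: 21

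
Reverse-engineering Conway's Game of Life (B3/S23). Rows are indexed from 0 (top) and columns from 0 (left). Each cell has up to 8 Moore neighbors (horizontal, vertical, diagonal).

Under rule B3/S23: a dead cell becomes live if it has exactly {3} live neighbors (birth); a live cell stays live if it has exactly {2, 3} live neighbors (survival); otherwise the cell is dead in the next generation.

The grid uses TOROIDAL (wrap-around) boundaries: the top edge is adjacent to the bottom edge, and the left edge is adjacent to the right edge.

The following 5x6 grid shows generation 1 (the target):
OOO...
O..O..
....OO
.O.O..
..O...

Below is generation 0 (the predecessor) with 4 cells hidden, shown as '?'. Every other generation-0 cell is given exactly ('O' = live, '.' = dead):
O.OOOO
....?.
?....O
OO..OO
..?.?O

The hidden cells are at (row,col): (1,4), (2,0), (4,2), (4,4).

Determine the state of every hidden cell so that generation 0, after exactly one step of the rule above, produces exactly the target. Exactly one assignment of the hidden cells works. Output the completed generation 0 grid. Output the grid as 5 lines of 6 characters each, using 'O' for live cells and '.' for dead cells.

Answer: O.OOOO
......
.....O
OO..OO
..O.OO

Derivation:
Hidden generation-0 cells (in order): (1,4), (2,0), (4,2), (4,4).
A hidden cell only influences target cells in its own 3x3 neighborhood. Try each of the 2^4 = 16 assignments, step the completed generation 0 forward once under B3/S23, and compare with the target:
  (1,4)=. (2,0)=. (4,2)=. (4,4)=. -> step gives (0,1)='.' but target has 'O' -> reject
  (1,4)=. (2,0)=. (4,2)=. (4,4)=O -> step gives (0,1)='.' but target has 'O' -> reject
  (1,4)=. (2,0)=. (4,2)=O (4,4)=. -> step gives (0,3)='O' but target has '.' -> reject
  (1,4)=. (2,0)=. (4,2)=O (4,4)=O -> step reproduces the target at every cell -> ACCEPT
  (1,4)=. (2,0)=O (4,2)=. (4,4)=. -> step gives (0,1)='.' but target has 'O' -> reject
  (1,4)=. (2,0)=O (4,2)=. (4,4)=O -> step gives (0,1)='.' but target has 'O' -> reject
  (1,4)=. (2,0)=O (4,2)=O (4,4)=. -> step gives (0,3)='O' but target has '.' -> reject
  (1,4)=. (2,0)=O (4,2)=O (4,4)=O -> step gives (1,0)='.' but target has 'O' -> reject
  (1,4)=O (2,0)=. (4,2)=. (4,4)=. -> step gives (0,1)='.' but target has 'O' -> reject
  (1,4)=O (2,0)=. (4,2)=. (4,4)=O -> step gives (0,1)='.' but target has 'O' -> reject
  (1,4)=O (2,0)=. (4,2)=O (4,4)=. -> step gives (1,3)='.' but target has 'O' -> reject
  (1,4)=O (2,0)=. (4,2)=O (4,4)=O -> step gives (1,3)='.' but target has 'O' -> reject
  (1,4)=O (2,0)=O (4,2)=. (4,4)=. -> step gives (0,1)='.' but target has 'O' -> reject
  (1,4)=O (2,0)=O (4,2)=. (4,4)=O -> step gives (0,1)='.' but target has 'O' -> reject
  (1,4)=O (2,0)=O (4,2)=O (4,4)=. -> step gives (1,0)='.' but target has 'O' -> reject
  (1,4)=O (2,0)=O (4,2)=O (4,4)=O -> step gives (1,0)='.' but target has 'O' -> reject
Unique solution: (1,4)=dead, (2,0)=dead, (4,2)=live, (4,4)=live.
Check: live-neighbor counts of every cell in the completed generation 0:
232444
322344
421133
422345
653667
Applying B3/S23 to generation 0 with these counts gives:
OOO...
O..O..
....OO
.O.O..
..O...
which matches the target exactly.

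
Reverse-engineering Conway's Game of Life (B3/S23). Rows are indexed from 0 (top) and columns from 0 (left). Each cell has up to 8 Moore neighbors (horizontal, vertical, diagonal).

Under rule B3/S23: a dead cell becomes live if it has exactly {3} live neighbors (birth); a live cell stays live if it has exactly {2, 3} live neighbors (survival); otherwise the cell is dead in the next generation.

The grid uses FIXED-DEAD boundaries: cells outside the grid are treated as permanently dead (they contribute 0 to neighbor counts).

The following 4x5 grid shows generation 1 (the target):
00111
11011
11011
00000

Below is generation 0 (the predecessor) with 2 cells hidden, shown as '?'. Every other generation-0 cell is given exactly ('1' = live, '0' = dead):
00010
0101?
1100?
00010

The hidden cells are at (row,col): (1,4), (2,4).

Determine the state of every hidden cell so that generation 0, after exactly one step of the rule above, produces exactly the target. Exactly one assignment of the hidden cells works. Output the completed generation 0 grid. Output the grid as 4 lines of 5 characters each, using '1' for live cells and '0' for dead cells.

Hidden generation-0 cells (in order): (1,4), (2,4).
A hidden cell only influences target cells in its own 3x3 neighborhood. Try each of the 2^2 = 4 assignments, step the completed generation 0 forward once under B3/S23, and compare with the target:
  (1,4)=0 (2,4)=0 -> step gives (0,3)='0' but target has '1' -> reject
  (1,4)=0 (2,4)=1 -> step gives (0,3)='0' but target has '1' -> reject
  (1,4)=1 (2,4)=0 -> step reproduces the target at every cell -> ACCEPT
  (1,4)=1 (2,4)=1 -> step gives (2,3)='0' but target has '1' -> reject
Unique solution: (1,4)=live, (2,4)=dead.
Check: live-neighbor counts of every cell in the completed generation 0:
11323
32422
22433
22201
Applying B3/S23 to generation 0 with these counts gives:
00111
11011
11011
00000
which matches the target exactly.

Answer: 00010
01011
11000
00010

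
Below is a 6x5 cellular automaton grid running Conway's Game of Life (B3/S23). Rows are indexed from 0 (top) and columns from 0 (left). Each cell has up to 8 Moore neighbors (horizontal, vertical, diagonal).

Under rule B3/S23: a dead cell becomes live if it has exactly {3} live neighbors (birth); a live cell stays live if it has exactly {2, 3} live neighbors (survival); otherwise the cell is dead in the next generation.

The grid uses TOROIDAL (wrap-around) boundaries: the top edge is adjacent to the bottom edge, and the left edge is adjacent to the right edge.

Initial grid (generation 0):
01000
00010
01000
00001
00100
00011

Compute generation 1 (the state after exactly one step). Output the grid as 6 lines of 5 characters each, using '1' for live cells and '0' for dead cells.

Answer: 00111
00100
00000
00000
00001
00110

Derivation:
Simulating step by step:
Generation 0 (given above): 7 live cells
Generation 1: 7 live cells
(generation 1 grid is the final answer)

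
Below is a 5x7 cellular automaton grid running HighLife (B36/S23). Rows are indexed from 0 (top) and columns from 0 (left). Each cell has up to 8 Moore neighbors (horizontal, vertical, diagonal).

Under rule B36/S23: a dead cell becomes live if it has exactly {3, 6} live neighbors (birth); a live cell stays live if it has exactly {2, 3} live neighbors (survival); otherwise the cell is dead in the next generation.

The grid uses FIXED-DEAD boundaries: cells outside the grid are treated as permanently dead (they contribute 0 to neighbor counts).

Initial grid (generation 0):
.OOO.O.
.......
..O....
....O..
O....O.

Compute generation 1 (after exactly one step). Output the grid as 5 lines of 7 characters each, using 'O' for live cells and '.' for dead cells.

Simulating step by step:
Generation 0 (given above): 8 live cells
Generation 1: 3 live cells
(generation 1 grid is the final answer)

Answer: ..O....
.O.O...
.......
.......
.......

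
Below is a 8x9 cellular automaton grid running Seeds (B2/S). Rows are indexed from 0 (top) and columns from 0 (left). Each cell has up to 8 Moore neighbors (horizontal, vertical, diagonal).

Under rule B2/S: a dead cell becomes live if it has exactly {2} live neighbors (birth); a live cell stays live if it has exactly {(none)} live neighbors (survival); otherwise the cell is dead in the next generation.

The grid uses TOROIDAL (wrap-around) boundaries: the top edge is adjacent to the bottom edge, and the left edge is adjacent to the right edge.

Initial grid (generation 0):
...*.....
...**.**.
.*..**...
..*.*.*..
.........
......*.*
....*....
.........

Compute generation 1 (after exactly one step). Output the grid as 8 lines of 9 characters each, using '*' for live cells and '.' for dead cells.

Simulating step by step:
Generation 0 (given above): 14 live cells
Generation 1: 13 live cells
(generation 1 grid is the final answer)

Answer: ..*..***.
.........
.........
.*.......
...*..*..
.....*.*.
.....*.*.
...**....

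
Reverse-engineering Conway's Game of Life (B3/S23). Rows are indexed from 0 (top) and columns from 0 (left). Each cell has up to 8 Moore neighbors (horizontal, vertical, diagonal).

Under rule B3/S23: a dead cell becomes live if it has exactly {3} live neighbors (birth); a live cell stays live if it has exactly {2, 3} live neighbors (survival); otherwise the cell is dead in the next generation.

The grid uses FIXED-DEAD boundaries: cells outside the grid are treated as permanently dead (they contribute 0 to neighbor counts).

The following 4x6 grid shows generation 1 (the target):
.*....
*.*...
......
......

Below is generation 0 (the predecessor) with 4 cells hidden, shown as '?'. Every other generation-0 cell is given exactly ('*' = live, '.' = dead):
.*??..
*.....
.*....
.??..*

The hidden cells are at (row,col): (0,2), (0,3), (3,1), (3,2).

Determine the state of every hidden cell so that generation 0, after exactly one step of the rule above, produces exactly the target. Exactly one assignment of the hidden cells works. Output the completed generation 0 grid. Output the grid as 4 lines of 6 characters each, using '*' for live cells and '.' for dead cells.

Answer: .**...
*.....
.*....
.....*

Derivation:
Hidden generation-0 cells (in order): (0,2), (0,3), (3,1), (3,2).
A hidden cell only influences target cells in its own 3x3 neighborhood. Try each of the 2^4 = 16 assignments, step the completed generation 0 forward once under B3/S23, and compare with the target:
  (0,2)=. (0,3)=. (3,1)=. (3,2)=. -> step gives (0,1)='.' but target has '*' -> reject
  (0,2)=. (0,3)=. (3,1)=. (3,2)=* -> step gives (0,1)='.' but target has '*' -> reject
  (0,2)=. (0,3)=. (3,1)=* (3,2)=. -> step gives (0,1)='.' but target has '*' -> reject
  (0,2)=. (0,3)=. (3,1)=* (3,2)=* -> step gives (0,1)='.' but target has '*' -> reject
  (0,2)=. (0,3)=* (3,1)=. (3,2)=. -> step gives (0,1)='.' but target has '*' -> reject
  (0,2)=. (0,3)=* (3,1)=. (3,2)=* -> step gives (0,1)='.' but target has '*' -> reject
  (0,2)=. (0,3)=* (3,1)=* (3,2)=. -> step gives (0,1)='.' but target has '*' -> reject
  (0,2)=. (0,3)=* (3,1)=* (3,2)=* -> step gives (0,1)='.' but target has '*' -> reject
  (0,2)=* (0,3)=. (3,1)=. (3,2)=. -> step reproduces the target at every cell -> ACCEPT
  (0,2)=* (0,3)=. (3,1)=. (3,2)=* -> step gives (2,1)='*' but target has '.' -> reject
  (0,2)=* (0,3)=. (3,1)=* (3,2)=. -> step gives (2,0)='*' but target has '.' -> reject
  (0,2)=* (0,3)=. (3,1)=* (3,2)=* -> step gives (2,0)='*' but target has '.' -> reject
  (0,2)=* (0,3)=* (3,1)=. (3,2)=. -> step gives (0,2)='*' but target has '.' -> reject
  (0,2)=* (0,3)=* (3,1)=. (3,2)=* -> step gives (0,2)='*' but target has '.' -> reject
  (0,2)=* (0,3)=* (3,1)=* (3,2)=. -> step gives (0,2)='*' but target has '.' -> reject
  (0,2)=* (0,3)=* (3,1)=* (3,2)=* -> step gives (0,2)='*' but target has '.' -> reject
Unique solution: (0,2)=live, (0,3)=dead, (3,1)=dead, (3,2)=dead.
Check: live-neighbor counts of every cell in the completed generation 0:
221100
243100
211011
111010
Applying B3/S23 to generation 0 with these counts gives:
.*....
*.*...
......
......
which matches the target exactly.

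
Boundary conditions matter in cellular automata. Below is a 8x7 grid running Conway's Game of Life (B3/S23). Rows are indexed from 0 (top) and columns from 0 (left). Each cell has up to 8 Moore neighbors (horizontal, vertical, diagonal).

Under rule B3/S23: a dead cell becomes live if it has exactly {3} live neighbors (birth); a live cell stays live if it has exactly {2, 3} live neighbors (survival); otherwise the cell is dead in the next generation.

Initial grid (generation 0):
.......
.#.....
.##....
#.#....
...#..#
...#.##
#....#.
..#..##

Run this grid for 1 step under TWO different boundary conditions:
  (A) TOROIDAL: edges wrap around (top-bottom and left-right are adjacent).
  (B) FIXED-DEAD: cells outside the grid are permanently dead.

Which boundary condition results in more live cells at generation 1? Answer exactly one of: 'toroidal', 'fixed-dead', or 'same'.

Answer: toroidal

Derivation:
Under TOROIDAL boundary, generation 1:
.......
.##....
#.#....
#.##...
#.#####
#....#.
#......
.....##
Population = 18

Under FIXED-DEAD boundary, generation 1:
.......
.##....
#.#....
..##...
..#####
.....##
.......
.....##
Population = 15

Comparison: toroidal=18, fixed-dead=15 -> toroidal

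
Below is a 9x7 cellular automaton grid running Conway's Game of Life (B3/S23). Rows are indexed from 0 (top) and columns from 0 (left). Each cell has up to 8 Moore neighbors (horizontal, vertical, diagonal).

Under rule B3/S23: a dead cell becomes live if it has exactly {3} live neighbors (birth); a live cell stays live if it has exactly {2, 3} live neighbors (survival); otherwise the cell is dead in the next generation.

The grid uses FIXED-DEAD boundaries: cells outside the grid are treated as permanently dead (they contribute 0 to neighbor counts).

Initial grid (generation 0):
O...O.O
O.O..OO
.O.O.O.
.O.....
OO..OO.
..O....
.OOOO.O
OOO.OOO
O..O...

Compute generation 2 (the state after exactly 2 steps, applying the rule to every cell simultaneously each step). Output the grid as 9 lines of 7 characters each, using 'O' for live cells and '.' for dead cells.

Simulating step by step:
Generation 0 (given above): 29 live cells
Generation 1: 27 live cells
.O....O
O.OO..O
OO..OOO
.O...O.
OOO....
O......
O...O.O
O.....O
O.OOOO.
Generation 2: 26 live cells
(generation 2 grid is the final answer)

Answer: .OO....
O.OOO.O
O..OO.O
....OOO
O.O....
O......
OO...O.
O.....O
.O.OOO.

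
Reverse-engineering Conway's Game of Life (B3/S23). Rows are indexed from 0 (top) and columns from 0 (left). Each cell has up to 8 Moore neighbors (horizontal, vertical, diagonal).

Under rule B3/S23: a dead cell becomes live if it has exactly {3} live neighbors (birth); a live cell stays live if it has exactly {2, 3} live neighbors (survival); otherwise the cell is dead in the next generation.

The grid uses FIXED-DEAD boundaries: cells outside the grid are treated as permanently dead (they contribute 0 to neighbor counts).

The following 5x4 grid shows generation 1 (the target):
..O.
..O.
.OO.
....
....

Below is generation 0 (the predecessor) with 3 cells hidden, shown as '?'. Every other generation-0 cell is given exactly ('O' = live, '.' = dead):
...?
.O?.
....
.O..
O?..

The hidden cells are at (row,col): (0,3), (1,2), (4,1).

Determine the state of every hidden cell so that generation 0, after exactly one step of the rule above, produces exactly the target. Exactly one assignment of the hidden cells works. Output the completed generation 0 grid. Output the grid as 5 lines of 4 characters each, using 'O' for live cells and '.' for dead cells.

Hidden generation-0 cells (in order): (0,3), (1,2), (4,1).
A hidden cell only influences target cells in its own 3x3 neighborhood. Try each of the 2^3 = 8 assignments, step the completed generation 0 forward once under B3/S23, and compare with the target:
  (0,3)=. (1,2)=. (4,1)=. -> step gives (0,2)='.' but target has 'O' -> reject
  (0,3)=. (1,2)=. (4,1)=O -> step gives (0,2)='.' but target has 'O' -> reject
  (0,3)=. (1,2)=O (4,1)=. -> step gives (0,2)='.' but target has 'O' -> reject
  (0,3)=. (1,2)=O (4,1)=O -> step gives (0,2)='.' but target has 'O' -> reject
  (0,3)=O (1,2)=. (4,1)=. -> step gives (0,2)='.' but target has 'O' -> reject
  (0,3)=O (1,2)=. (4,1)=O -> step gives (0,2)='.' but target has 'O' -> reject
  (0,3)=O (1,2)=O (4,1)=. -> step reproduces the target at every cell -> ACCEPT
  (0,3)=O (1,2)=O (4,1)=O -> step gives (3,0)='O' but target has '.' -> reject
Unique solution: (0,3)=live, (1,2)=live, (4,1)=dead.
Check: live-neighbor counts of every cell in the completed generation 0:
1231
1122
2331
2110
1210
Applying B3/S23 to generation 0 with these counts gives:
..O.
..O.
.OO.
....
....
which matches the target exactly.

Answer: ...O
.OO.
....
.O..
O...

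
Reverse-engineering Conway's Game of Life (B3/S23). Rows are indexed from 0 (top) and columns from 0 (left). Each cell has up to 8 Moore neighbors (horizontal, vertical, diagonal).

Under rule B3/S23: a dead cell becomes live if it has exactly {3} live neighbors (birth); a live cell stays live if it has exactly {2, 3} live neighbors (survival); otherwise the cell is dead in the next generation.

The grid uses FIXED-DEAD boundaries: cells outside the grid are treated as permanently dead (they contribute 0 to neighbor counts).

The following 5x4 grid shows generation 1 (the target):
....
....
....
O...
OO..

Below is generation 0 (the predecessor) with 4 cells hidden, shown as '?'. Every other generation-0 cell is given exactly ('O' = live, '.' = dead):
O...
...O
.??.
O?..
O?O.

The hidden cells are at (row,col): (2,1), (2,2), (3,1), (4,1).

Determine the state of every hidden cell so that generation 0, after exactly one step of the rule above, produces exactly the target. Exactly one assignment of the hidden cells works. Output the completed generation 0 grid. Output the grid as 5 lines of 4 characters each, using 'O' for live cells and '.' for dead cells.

Hidden generation-0 cells (in order): (2,1), (2,2), (3,1), (4,1).
A hidden cell only influences target cells in its own 3x3 neighborhood. Try each of the 2^4 = 16 assignments, step the completed generation 0 forward once under B3/S23, and compare with the target:
  (2,1)=. (2,2)=. (3,1)=. (4,1)=. -> step gives (3,0)='.' but target has 'O' -> reject
  (2,1)=. (2,2)=. (3,1)=. (4,1)=O -> step reproduces the target at every cell -> ACCEPT
  (2,1)=. (2,2)=. (3,1)=O (4,1)=. -> step gives (3,1)='O' but target has '.' -> reject
  (2,1)=. (2,2)=. (3,1)=O (4,1)=O -> step gives (3,2)='O' but target has '.' -> reject
  (2,1)=. (2,2)=O (3,1)=. (4,1)=. -> step gives (3,0)='.' but target has 'O' -> reject
  (2,1)=. (2,2)=O (3,1)=. (4,1)=O -> step gives (3,2)='O' but target has '.' -> reject
  (2,1)=. (2,2)=O (3,1)=O (4,1)=. -> step gives (2,1)='O' but target has '.' -> reject
  (2,1)=. (2,2)=O (3,1)=O (4,1)=O -> step gives (2,1)='O' but target has '.' -> reject
  (2,1)=O (2,2)=. (3,1)=. (4,1)=. -> step gives (4,0)='.' but target has 'O' -> reject
  (2,1)=O (2,2)=. (3,1)=. (4,1)=O -> step gives (3,2)='O' but target has '.' -> reject
  (2,1)=O (2,2)=. (3,1)=O (4,1)=. -> step gives (2,0)='O' but target has '.' -> reject
  (2,1)=O (2,2)=. (3,1)=O (4,1)=O -> step gives (2,0)='O' but target has '.' -> reject
  (2,1)=O (2,2)=O (3,1)=. (4,1)=. -> step gives (1,1)='O' but target has '.' -> reject
  (2,1)=O (2,2)=O (3,1)=. (4,1)=O -> step gives (1,1)='O' but target has '.' -> reject
  (2,1)=O (2,2)=O (3,1)=O (4,1)=. -> step gives (1,1)='O' but target has '.' -> reject
  (2,1)=O (2,2)=O (3,1)=O (4,1)=O -> step gives (1,1)='O' but target has '.' -> reject
Unique solution: (2,1)=dead, (2,2)=dead, (3,1)=dead, (4,1)=live.
Check: live-neighbor counts of every cell in the completed generation 0:
0111
1110
1111
2421
2311
Applying B3/S23 to generation 0 with these counts gives:
....
....
....
O...
OO..
which matches the target exactly.

Answer: O...
...O
....
O...
OOO.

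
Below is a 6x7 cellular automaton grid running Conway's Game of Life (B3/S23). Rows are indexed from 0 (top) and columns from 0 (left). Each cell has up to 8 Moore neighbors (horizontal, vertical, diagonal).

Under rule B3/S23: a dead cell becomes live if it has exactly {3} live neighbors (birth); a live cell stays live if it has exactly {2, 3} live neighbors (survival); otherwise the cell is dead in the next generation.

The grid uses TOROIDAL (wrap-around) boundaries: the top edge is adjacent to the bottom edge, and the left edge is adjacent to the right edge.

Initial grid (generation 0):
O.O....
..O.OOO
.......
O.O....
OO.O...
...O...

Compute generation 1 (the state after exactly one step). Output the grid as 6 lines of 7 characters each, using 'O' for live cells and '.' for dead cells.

Answer: .OO.OOO
.O.O.OO
.O.O.OO
O.O....
OO.O...
O..O...

Derivation:
Simulating step by step:
Generation 0 (given above): 12 live cells
Generation 1: 20 live cells
(generation 1 grid is the final answer)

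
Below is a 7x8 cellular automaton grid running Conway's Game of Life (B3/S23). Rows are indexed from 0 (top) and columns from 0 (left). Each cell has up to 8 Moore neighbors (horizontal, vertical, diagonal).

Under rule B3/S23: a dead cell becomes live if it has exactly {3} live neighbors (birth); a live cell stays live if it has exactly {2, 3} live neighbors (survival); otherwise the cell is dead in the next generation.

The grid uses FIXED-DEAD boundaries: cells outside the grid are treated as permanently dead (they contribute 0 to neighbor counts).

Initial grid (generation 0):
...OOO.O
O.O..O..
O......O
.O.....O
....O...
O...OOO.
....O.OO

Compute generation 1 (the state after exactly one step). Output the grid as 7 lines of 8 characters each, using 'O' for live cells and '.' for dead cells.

Simulating step by step:
Generation 0 (given above): 19 live cells
Generation 1: 18 live cells
(generation 1 grid is the final answer)

Answer: ...OOOO.
.O.O.O..
O.....O.
........
....O.O.
...OO.OO
....O.OO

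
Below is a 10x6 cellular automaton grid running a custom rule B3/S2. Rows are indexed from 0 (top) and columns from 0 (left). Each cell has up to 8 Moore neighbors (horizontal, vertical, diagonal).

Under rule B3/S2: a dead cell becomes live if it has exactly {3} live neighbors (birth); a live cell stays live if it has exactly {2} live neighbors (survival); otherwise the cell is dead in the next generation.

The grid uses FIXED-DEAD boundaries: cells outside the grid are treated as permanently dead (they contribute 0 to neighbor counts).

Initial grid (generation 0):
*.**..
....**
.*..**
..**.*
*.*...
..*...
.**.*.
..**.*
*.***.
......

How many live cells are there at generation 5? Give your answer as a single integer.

Simulating step by step:
Generation 0 (given above): 24 live cells
Generation 1: 10 live cells
...**.
.**...
..*...
.....*
......
......
....*.
.....*
.*....
...*..
Generation 2: 5 live cells
..**..
.*....
.**...
......
......
......
......
......
......
......
Generation 3: 4 live cells
..*...
...*..
.**...
......
......
......
......
......
......
......
Generation 4: 3 live cells
......
.*.*..
..*...
......
......
......
......
......
......
......
Generation 5: 2 live cells
......
..*...
..*...
......
......
......
......
......
......
......
Population at generation 5: 2

Answer: 2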